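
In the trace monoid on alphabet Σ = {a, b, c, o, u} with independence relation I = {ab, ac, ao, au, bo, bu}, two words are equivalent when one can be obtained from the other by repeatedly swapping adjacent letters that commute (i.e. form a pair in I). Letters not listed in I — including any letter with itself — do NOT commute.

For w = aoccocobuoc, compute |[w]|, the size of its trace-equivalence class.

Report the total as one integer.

44

piece 0:a — minimal
piece 1:o — minimal
piece 2:c rests on {1:o}
piece 3:c rests on {2:c}
piece 4:o rests on {3:c}
piece 5:c rests on {4:o}
piece 6:o rests on {5:c}
piece 7:b rests on {5:c}
piece 8:u rests on {6:o}
piece 9:o rests on {8:u}
piece 10:c rests on {7:b, 9:o}
minimal pieces: {0:a, 1:o}
ways to finish when only these pieces remain (= sum over removing one remaining piece with nothing left below it):
  1 left: {0}→1  {10}→1
  2 left: {0,10}→2  {7,10}→1  {9,10}→1
  3 left: {0,7,10}→3  {0,9,10}→3  {7,9,10}→2  {8,9,10}→1
  4 left: {0,7,9,10}→8  {0,8,9,10}→4  {6,8,9,10}→1  {7,8,9,10}→3
  5 left: {0,6,8,9,10}→5  {0,7,8,9,10}→15  {6,7,8,9,10}→4
  6 left: {0,6,7,8,9,10}→24  {5,6,7,8,9,10}→4
  7 left: {0,5,6,7,8,9,10}→28  {4,5,6,7,8,9,10}→4
  8 left: {0,4,5,6,7,8,9,10}→32  {3,4,5,6,7,8,9,10}→4
  9 left: {0,3,4,5,6,7,8,9,10}→36  {2,3,4,5,6,7,8,9,10}→4
  placing 0:a first → 4 extensions
  placing 1:o first → 40 extensions
total linear extensions = 44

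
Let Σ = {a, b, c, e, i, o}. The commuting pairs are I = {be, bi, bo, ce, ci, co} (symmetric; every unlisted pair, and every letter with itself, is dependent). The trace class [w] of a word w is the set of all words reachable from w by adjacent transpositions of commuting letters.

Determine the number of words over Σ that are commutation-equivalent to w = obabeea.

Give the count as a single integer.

6

drop 0:o onto floor
drop 1:b onto floor
drop 2:a onto {0:o, 1:b}
drop 3:b onto {2:a}
drop 4:e onto {2:a}
drop 5:e onto {4:e}
drop 6:a onto {3:b, 5:e}
ground layer = {0:o, 1:b}
drop-orders for the pieces not yet dropped (sum over which currently-grounded one goes next):
  1 to go: {6} 1
  2 to go: {3,6} 1  {5,6} 1
  3 to go: {3,5,6} 2  {4,5,6} 1
  4 to go: {3,4,5,6} 3
  5 to go: {2,3,4,5,6} 3
  if 0:o drops first: 3 orders
  if 1:b drops first: 3 orders
heap linearizations: 6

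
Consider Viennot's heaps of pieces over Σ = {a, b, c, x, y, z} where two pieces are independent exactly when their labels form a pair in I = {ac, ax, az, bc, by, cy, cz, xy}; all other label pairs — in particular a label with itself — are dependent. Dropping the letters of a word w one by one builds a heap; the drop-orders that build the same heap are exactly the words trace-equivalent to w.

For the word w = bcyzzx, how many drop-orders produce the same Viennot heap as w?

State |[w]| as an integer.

0(b) covers ∅
1(c) covers ∅
2(y) covers ∅
3(z) covers 0:b, 2:y
4(z) covers 3:z
5(x) covers 1:c, 4:z
floor of heap: 0:b, 1:c, 2:y
completions by unplaced set U, small U first (add the entries for U minus each lowest piece of U):
  |U|=1: {5}:1
  |U|=2: {1,5}:1  {4,5}:1
  |U|=3: {1,4,5}:2  {3,4,5}:1
  |U|=4: {0,3,4,5}:1  {1,3,4,5}:3  {2,3,4,5}:1
  start at 0(b): 4
  start at 1(c): 2
  start at 2(y): 4
sum over floor = 10

10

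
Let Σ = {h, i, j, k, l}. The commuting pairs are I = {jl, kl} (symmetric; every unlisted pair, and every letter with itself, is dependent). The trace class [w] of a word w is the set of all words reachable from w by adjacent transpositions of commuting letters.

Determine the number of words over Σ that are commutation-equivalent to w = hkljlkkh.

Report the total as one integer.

15

#0=h has no predecessor
#1=k depends on [0:h]
#2=l depends on [0:h]
#3=j depends on [1:k]
#4=l depends on [2:l]
#5=k depends on [3:j]
#6=k depends on [5:k]
#7=h depends on [4:l, 6:k]
sources: [0:h]
N(rest) = Σ N(rest − s) over sources s of rest; N(one piece) = 1:
  size 1 → [7]=1
  size 2 → [4,7]=1  [6,7]=1
  size 3 → [2,4,7]=1  [4,6,7]=2  [5,6,7]=1
  size 4 → [2,4,6,7]=3  [3,5,6,7]=1  [4,5,6,7]=3
  size 5 → [1,3,5,6,7]=1  [2,4,5,6,7]=6  [3,4,5,6,7]=4
  size 6 → [1,3,4,5,6,7]=5  [2,3,4,5,6,7]=10
  first=0(h) contributes 15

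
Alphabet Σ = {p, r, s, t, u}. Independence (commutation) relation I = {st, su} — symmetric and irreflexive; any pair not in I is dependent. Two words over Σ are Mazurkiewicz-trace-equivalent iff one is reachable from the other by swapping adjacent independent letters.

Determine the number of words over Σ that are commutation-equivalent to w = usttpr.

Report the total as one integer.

#0=u has no predecessor
#1=s has no predecessor
#2=t depends on [0:u]
#3=t depends on [2:t]
#4=p depends on [1:s, 3:t]
#5=r depends on [4:p]
sources: [0:u, 1:s]
N(rest) = Σ N(rest − s) over sources s of rest; N(one piece) = 1:
  size 1 → [5]=1
  size 2 → [4,5]=1
  size 3 → [1,4,5]=1  [3,4,5]=1
  size 4 → [1,3,4,5]=2  [2,3,4,5]=1
  first=0(u) contributes 3
  first=1(s) contributes 1
|[w]| = 4

4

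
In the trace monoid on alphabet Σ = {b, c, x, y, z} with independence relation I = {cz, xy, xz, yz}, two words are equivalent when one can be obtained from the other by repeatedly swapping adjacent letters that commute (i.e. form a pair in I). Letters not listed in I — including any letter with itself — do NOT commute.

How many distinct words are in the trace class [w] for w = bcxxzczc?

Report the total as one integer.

drop 0:b onto floor
drop 1:c onto {0:b}
drop 2:x onto {1:c}
drop 3:x onto {2:x}
drop 4:z onto {0:b}
drop 5:c onto {3:x}
drop 6:z onto {4:z}
drop 7:c onto {5:c}
ground layer = {0:b}
drop-orders for the pieces not yet dropped (sum over which currently-grounded one goes next):
  1 to go: {6} 1  {7} 1
  2 to go: {4,6} 1  {5,7} 1  {6,7} 2
  3 to go: {3,5,7} 1  {4,6,7} 3  {5,6,7} 3
  4 to go: {2,3,5,7} 1  {3,5,6,7} 4  {4,5,6,7} 6
  5 to go: {1,2,3,5,7} 1  {2,3,5,6,7} 5  {3,4,5,6,7} 10
  6 to go: {1,2,3,5,6,7} 6  {2,3,4,5,6,7} 15
  if 0:b drops first: 21 orders

21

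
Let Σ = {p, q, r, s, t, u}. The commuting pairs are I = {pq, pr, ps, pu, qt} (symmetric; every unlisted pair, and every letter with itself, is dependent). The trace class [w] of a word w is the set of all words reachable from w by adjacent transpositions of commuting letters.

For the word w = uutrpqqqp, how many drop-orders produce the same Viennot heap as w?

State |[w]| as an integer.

15

#0=u has no predecessor
#1=u depends on [0:u]
#2=t depends on [1:u]
#3=r depends on [2:t]
#4=p depends on [2:t]
#5=q depends on [3:r]
#6=q depends on [5:q]
#7=q depends on [6:q]
#8=p depends on [4:p]
sources: [0:u]
N(rest) = Σ N(rest − s) over sources s of rest; N(one piece) = 1:
  size 1 → [7]=1  [8]=1
  size 2 → [4,8]=1  [6,7]=1  [7,8]=2
  size 3 → [4,7,8]=3  [5,6,7]=1  [6,7,8]=3
  size 4 → [3,5,6,7]=1  [4,6,7,8]=6  [5,6,7,8]=4
  size 5 → [3,5,6,7,8]=5  [4,5,6,7,8]=10
  size 6 → [3,4,5,6,7,8]=15
  size 7 → [2,3,4,5,6,7,8]=15
  first=0(u) contributes 15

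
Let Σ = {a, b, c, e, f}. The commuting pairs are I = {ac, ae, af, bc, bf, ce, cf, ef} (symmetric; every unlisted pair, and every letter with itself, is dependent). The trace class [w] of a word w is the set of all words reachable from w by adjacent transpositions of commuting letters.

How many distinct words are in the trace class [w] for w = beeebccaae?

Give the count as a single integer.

drop 0:b onto floor
drop 1:e onto {0:b}
drop 2:e onto {1:e}
drop 3:e onto {2:e}
drop 4:b onto {3:e}
drop 5:c onto floor
drop 6:c onto {5:c}
drop 7:a onto {4:b}
drop 8:a onto {7:a}
drop 9:e onto {4:b}
ground layer = {0:b, 5:c}
drop-orders for the pieces not yet dropped (sum over which currently-grounded one goes next):
  1 to go: {6} 1  {8} 1  {9} 1
  2 to go: {5,6} 1  {6,8} 2  {6,9} 2  {7,8} 1  {8,9} 2
  3 to go: {5,6,8} 3  {5,6,9} 3  {6,7,8} 3  {6,8,9} 6  {7,8,9} 3
  4 to go: {4,7,8,9} 3  {5,6,7,8} 6  {5,6,8,9} 12  {6,7,8,9} 12
  5 to go: {3,4,7,8,9} 3  {4,6,7,8,9} 15  {5,6,7,8,9} 30
  6 to go: {2,3,4,7,8,9} 3  {3,4,6,7,8,9} 18  {4,5,6,7,8,9} 45
  7 to go: {1,2,3,4,7,8,9} 3  {2,3,4,6,7,8,9} 21  {3,4,5,6,7,8,9} 63
  8 to go: {0,1,2,3,4,7,8,9} 3  {1,2,3,4,6,7,8,9} 24  {2,3,4,5,6,7,8,9} 84
  if 0:b drops first: 108 orders
  if 5:c drops first: 27 orders
heap linearizations: 135

135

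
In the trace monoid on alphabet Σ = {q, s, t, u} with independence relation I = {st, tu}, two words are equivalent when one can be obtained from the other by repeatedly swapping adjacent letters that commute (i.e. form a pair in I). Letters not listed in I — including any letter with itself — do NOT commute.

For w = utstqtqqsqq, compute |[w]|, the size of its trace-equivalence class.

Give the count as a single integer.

6

0(u) covers ∅
1(t) covers ∅
2(s) covers 0:u
3(t) covers 1:t
4(q) covers 2:s, 3:t
5(t) covers 4:q
6(q) covers 5:t
7(q) covers 6:q
8(s) covers 7:q
9(q) covers 8:s
10(q) covers 9:q
floor of heap: 0:u, 1:t
completions by unplaced set U, small U first (add the entries for U minus each lowest piece of U):
  |U|=1: {10}:1
  |U|=2: {9,10}:1
  |U|=3: {8,9,10}:1
  |U|=4: {7,8,9,10}:1
  |U|=5: {6,7,8,9,10}:1
  |U|=6: {5,6,7,8,9,10}:1
  |U|=7: {4,5,6,7,8,9,10}:1
  |U|=8: {2,4,5,6,7,8,9,10}:1  {3,4,5,6,7,8,9,10}:1
  |U|=9: {0,2,4,5,6,7,8,9,10}:1  {1,3,4,5,6,7,8,9,10}:1  {2,3,4,5,6,7,8,9,10}:2
  start at 0(u): 3
  start at 1(t): 3
sum over floor = 6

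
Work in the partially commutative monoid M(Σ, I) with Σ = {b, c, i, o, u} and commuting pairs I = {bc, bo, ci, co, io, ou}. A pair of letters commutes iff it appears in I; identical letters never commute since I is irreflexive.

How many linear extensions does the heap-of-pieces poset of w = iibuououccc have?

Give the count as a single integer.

piece 0:i — minimal
piece 1:i rests on {0:i}
piece 2:b rests on {1:i}
piece 3:u rests on {2:b}
piece 4:o — minimal
piece 5:u rests on {3:u}
piece 6:o rests on {4:o}
piece 7:u rests on {5:u}
piece 8:c rests on {7:u}
piece 9:c rests on {8:c}
piece 10:c rests on {9:c}
minimal pieces: {0:i, 4:o}
ways to finish when only these pieces remain (= sum over removing one remaining piece with nothing left below it):
  1 left: {6}→1  {10}→1
  2 left: {4,6}→1  {6,10}→2  {9,10}→1
  3 left: {4,6,10}→3  {6,9,10}→3  {8,9,10}→1
  4 left: {4,6,9,10}→6  {6,8,9,10}→4  {7,8,9,10}→1
  5 left: {4,6,8,9,10}→10  {5,7,8,9,10}→1  {6,7,8,9,10}→5
  6 left: {3,5,7,8,9,10}→1  {4,6,7,8,9,10}→15  {5,6,7,8,9,10}→6
  7 left: {2,3,5,7,8,9,10}→1  {3,5,6,7,8,9,10}→7  {4,5,6,7,8,9,10}→21
  8 left: {1,2,3,5,7,8,9,10}→1  {2,3,5,6,7,8,9,10}→8  {3,4,5,6,7,8,9,10}→28
  9 left: {0,1,2,3,5,7,8,9,10}→1  {1,2,3,5,6,7,8,9,10}→9  {2,3,4,5,6,7,8,9,10}→36
  placing 0:i first → 45 extensions
  placing 4:o first → 10 extensions
total linear extensions = 55

55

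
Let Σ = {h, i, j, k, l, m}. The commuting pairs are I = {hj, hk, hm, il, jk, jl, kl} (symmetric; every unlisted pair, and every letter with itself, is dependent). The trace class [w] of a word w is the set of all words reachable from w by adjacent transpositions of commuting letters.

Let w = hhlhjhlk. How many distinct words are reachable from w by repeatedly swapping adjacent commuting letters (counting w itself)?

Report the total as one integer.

56

#0=h has no predecessor
#1=h depends on [0:h]
#2=l depends on [1:h]
#3=h depends on [2:l]
#4=j has no predecessor
#5=h depends on [3:h]
#6=l depends on [5:h]
#7=k has no predecessor
sources: [0:h, 4:j, 7:k]
N(rest) = Σ N(rest − s) over sources s of rest; N(one piece) = 1:
  size 1 → [4]=1  [6]=1  [7]=1
  size 2 → [4,6]=2  [4,7]=2  [5,6]=1  [6,7]=2
  size 3 → [3,5,6]=1  [4,5,6]=3  [4,6,7]=6  [5,6,7]=3
  size 4 → [2,3,5,6]=1  [3,4,5,6]=4  [3,5,6,7]=4  [4,5,6,7]=12
  size 5 → [1,2,3,5,6]=1  [2,3,4,5,6]=5  [2,3,5,6,7]=5  [3,4,5,6,7]=20
  size 6 → [0,1,2,3,5,6]=1  [1,2,3,4,5,6]=6  [1,2,3,5,6,7]=6  [2,3,4,5,6,7]=30
  first=0(h) contributes 42
  first=4(j) contributes 7
  first=7(k) contributes 7
|[w]| = 56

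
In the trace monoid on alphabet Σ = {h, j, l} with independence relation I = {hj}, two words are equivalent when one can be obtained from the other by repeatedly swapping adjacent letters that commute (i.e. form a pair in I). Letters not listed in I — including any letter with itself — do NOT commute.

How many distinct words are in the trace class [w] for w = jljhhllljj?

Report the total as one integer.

0(j) covers ∅
1(l) covers 0:j
2(j) covers 1:l
3(h) covers 1:l
4(h) covers 3:h
5(l) covers 2:j, 4:h
6(l) covers 5:l
7(l) covers 6:l
8(j) covers 7:l
9(j) covers 8:j
floor of heap: 0:j
completions by unplaced set U, small U first (add the entries for U minus each lowest piece of U):
  |U|=1: {9}:1
  |U|=2: {8,9}:1
  |U|=3: {7,8,9}:1
  |U|=4: {6,7,8,9}:1
  |U|=5: {5,6,7,8,9}:1
  |U|=6: {2,5,6,7,8,9}:1  {4,5,6,7,8,9}:1
  |U|=7: {2,4,5,6,7,8,9}:2  {3,4,5,6,7,8,9}:1
  |U|=8: {2,3,4,5,6,7,8,9}:3
  start at 0(j): 3

3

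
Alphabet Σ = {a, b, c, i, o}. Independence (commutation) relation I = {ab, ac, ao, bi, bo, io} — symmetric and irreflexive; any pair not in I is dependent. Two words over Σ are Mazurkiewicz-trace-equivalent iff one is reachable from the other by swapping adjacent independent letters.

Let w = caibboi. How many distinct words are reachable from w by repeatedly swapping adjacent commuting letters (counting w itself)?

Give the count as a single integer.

0(c) covers ∅
1(a) covers ∅
2(i) covers 0:c, 1:a
3(b) covers 0:c
4(b) covers 3:b
5(o) covers 0:c
6(i) covers 2:i
floor of heap: 0:c, 1:a
completions by unplaced set U, small U first (add the entries for U minus each lowest piece of U):
  |U|=1: {4}:1  {5}:1  {6}:1
  |U|=2: {2,6}:1  {3,4}:1  {4,5}:2  {4,6}:2  {5,6}:2
  |U|=3: {1,2,6}:1  {2,4,6}:3  {2,5,6}:3  {3,4,5}:3  {3,4,6}:3  {4,5,6}:6
  |U|=4: {1,2,4,6}:4  {1,2,5,6}:4  {2,3,4,6}:6  {2,4,5,6}:12  {3,4,5,6}:12
  |U|=5: {1,2,3,4,6}:10  {1,2,4,5,6}:20  {2,3,4,5,6}:30
  start at 0(c): 60
  start at 1(a): 30
sum over floor = 90

90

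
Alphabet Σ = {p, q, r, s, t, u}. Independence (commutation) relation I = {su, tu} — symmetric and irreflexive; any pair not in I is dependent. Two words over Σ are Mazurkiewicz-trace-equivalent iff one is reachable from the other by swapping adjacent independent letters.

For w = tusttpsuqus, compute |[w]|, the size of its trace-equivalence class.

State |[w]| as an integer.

20

#0=t has no predecessor
#1=u has no predecessor
#2=s depends on [0:t]
#3=t depends on [2:s]
#4=t depends on [3:t]
#5=p depends on [1:u, 4:t]
#6=s depends on [5:p]
#7=u depends on [5:p]
#8=q depends on [6:s, 7:u]
#9=u depends on [8:q]
#10=s depends on [8:q]
sources: [0:t, 1:u]
N(rest) = Σ N(rest − s) over sources s of rest; N(one piece) = 1:
  size 1 → [9]=1  [10]=1
  size 2 → [9,10]=2
  size 3 → [8,9,10]=2
  size 4 → [6,8,9,10]=2  [7,8,9,10]=2
  size 5 → [6,7,8,9,10]=4
  size 6 → [5,6,7,8,9,10]=4
  size 7 → [1,5,6,7,8,9,10]=4  [4,5,6,7,8,9,10]=4
  size 8 → [1,4,5,6,7,8,9,10]=8  [3,4,5,6,7,8,9,10]=4
  size 9 → [1,3,4,5,6,7,8,9,10]=12  [2,3,4,5,6,7,8,9,10]=4
  first=0(t) contributes 16
  first=1(u) contributes 4
|[w]| = 20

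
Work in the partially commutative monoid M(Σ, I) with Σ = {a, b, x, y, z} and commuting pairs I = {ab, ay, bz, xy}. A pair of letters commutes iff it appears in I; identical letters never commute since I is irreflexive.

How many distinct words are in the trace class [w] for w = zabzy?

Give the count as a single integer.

4

piece 0:z — minimal
piece 1:a rests on {0:z}
piece 2:b — minimal
piece 3:z rests on {1:a}
piece 4:y rests on {2:b, 3:z}
minimal pieces: {0:z, 2:b}
ways to finish when only these pieces remain (= sum over removing one remaining piece with nothing left below it):
  1 left: {4}→1
  2 left: {2,4}→1  {3,4}→1
  3 left: {1,3,4}→1  {2,3,4}→2
  placing 0:z first → 3 extensions
  placing 2:b first → 1 extensions
total linear extensions = 4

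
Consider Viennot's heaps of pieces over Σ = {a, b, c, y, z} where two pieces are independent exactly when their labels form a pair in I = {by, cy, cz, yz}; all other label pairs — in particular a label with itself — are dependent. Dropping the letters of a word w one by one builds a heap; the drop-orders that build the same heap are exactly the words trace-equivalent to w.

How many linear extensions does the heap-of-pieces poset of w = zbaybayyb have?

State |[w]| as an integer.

drop 0:z onto floor
drop 1:b onto {0:z}
drop 2:a onto {1:b}
drop 3:y onto {2:a}
drop 4:b onto {2:a}
drop 5:a onto {3:y, 4:b}
drop 6:y onto {5:a}
drop 7:y onto {6:y}
drop 8:b onto {5:a}
ground layer = {0:z}
drop-orders for the pieces not yet dropped (sum over which currently-grounded one goes next):
  1 to go: {7} 1  {8} 1
  2 to go: {6,7} 1  {7,8} 2
  3 to go: {6,7,8} 3
  4 to go: {5,6,7,8} 3
  5 to go: {3,5,6,7,8} 3  {4,5,6,7,8} 3
  6 to go: {3,4,5,6,7,8} 6
  7 to go: {2,3,4,5,6,7,8} 6
  if 0:z drops first: 6 orders

6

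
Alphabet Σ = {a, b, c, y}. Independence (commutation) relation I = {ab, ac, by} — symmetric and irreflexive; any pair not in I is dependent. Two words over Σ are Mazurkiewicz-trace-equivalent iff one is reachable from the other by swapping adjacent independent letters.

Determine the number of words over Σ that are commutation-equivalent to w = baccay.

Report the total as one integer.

piece 0:b — minimal
piece 1:a — minimal
piece 2:c rests on {0:b}
piece 3:c rests on {2:c}
piece 4:a rests on {1:a}
piece 5:y rests on {3:c, 4:a}
minimal pieces: {0:b, 1:a}
ways to finish when only these pieces remain (= sum over removing one remaining piece with nothing left below it):
  1 left: {5}→1
  2 left: {3,5}→1  {4,5}→1
  3 left: {1,4,5}→1  {2,3,5}→1  {3,4,5}→2
  4 left: {0,2,3,5}→1  {1,3,4,5}→3  {2,3,4,5}→3
  placing 0:b first → 6 extensions
  placing 1:a first → 4 extensions
total linear extensions = 10

10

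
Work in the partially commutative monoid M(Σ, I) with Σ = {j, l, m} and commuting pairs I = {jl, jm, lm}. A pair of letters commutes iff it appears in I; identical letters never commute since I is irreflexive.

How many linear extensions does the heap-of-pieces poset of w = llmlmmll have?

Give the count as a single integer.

0(l) covers ∅
1(l) covers 0:l
2(m) covers ∅
3(l) covers 1:l
4(m) covers 2:m
5(m) covers 4:m
6(l) covers 3:l
7(l) covers 6:l
floor of heap: 0:l, 2:m
completions by unplaced set U, small U first (add the entries for U minus each lowest piece of U):
  |U|=1: {5}:1  {7}:1
  |U|=2: {4,5}:1  {5,7}:2  {6,7}:1
  |U|=3: {2,4,5}:1  {3,6,7}:1  {4,5,7}:3  {5,6,7}:3
  |U|=4: {1,3,6,7}:1  {2,4,5,7}:4  {3,5,6,7}:4  {4,5,6,7}:6
  |U|=5: {0,1,3,6,7}:1  {1,3,5,6,7}:5  {2,4,5,6,7}:10  {3,4,5,6,7}:10
  |U|=6: {0,1,3,5,6,7}:6  {1,3,4,5,6,7}:15  {2,3,4,5,6,7}:20
  start at 0(l): 35
  start at 2(m): 21
sum over floor = 56

56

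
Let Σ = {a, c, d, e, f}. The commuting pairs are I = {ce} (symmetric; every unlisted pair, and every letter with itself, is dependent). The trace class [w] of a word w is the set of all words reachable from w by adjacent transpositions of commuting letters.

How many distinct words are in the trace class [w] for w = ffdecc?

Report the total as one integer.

3

#0=f has no predecessor
#1=f depends on [0:f]
#2=d depends on [1:f]
#3=e depends on [2:d]
#4=c depends on [2:d]
#5=c depends on [4:c]
sources: [0:f]
N(rest) = Σ N(rest − s) over sources s of rest; N(one piece) = 1:
  size 1 → [3]=1  [5]=1
  size 2 → [3,5]=2  [4,5]=1
  size 3 → [3,4,5]=3
  size 4 → [2,3,4,5]=3
  first=0(f) contributes 3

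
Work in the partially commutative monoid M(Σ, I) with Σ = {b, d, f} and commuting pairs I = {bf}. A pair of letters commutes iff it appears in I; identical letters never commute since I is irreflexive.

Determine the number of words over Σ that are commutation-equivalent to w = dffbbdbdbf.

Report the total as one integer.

#0=d has no predecessor
#1=f depends on [0:d]
#2=f depends on [1:f]
#3=b depends on [0:d]
#4=b depends on [3:b]
#5=d depends on [2:f, 4:b]
#6=b depends on [5:d]
#7=d depends on [6:b]
#8=b depends on [7:d]
#9=f depends on [7:d]
sources: [0:d]
N(rest) = Σ N(rest − s) over sources s of rest; N(one piece) = 1:
  size 1 → [8]=1  [9]=1
  size 2 → [8,9]=2
  size 3 → [7,8,9]=2
  size 4 → [6,7,8,9]=2
  size 5 → [5,6,7,8,9]=2
  size 6 → [2,5,6,7,8,9]=2  [4,5,6,7,8,9]=2
  size 7 → [1,2,5,6,7,8,9]=2  [2,4,5,6,7,8,9]=4  [3,4,5,6,7,8,9]=2
  size 8 → [1,2,4,5,6,7,8,9]=6  [2,3,4,5,6,7,8,9]=6
  first=0(d) contributes 12

12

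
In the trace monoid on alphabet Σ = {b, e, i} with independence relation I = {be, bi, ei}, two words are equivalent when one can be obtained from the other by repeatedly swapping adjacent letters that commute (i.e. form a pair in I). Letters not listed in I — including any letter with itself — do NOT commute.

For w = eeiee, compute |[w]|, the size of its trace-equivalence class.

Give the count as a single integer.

5

piece 0:e — minimal
piece 1:e rests on {0:e}
piece 2:i — minimal
piece 3:e rests on {1:e}
piece 4:e rests on {3:e}
minimal pieces: {0:e, 2:i}
ways to finish when only these pieces remain (= sum over removing one remaining piece with nothing left below it):
  1 left: {2}→1  {4}→1
  2 left: {2,4}→2  {3,4}→1
  3 left: {1,3,4}→1  {2,3,4}→3
  placing 0:e first → 4 extensions
  placing 2:i first → 1 extensions
total linear extensions = 5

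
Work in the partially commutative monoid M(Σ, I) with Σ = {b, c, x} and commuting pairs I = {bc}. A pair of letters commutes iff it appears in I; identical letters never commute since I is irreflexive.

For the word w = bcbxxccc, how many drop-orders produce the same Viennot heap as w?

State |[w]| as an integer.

3

piece 0:b — minimal
piece 1:c — minimal
piece 2:b rests on {0:b}
piece 3:x rests on {1:c, 2:b}
piece 4:x rests on {3:x}
piece 5:c rests on {4:x}
piece 6:c rests on {5:c}
piece 7:c rests on {6:c}
minimal pieces: {0:b, 1:c}
ways to finish when only these pieces remain (= sum over removing one remaining piece with nothing left below it):
  1 left: {7}→1
  2 left: {6,7}→1
  3 left: {5,6,7}→1
  4 left: {4,5,6,7}→1
  5 left: {3,4,5,6,7}→1
  6 left: {1,3,4,5,6,7}→1  {2,3,4,5,6,7}→1
  placing 0:b first → 2 extensions
  placing 1:c first → 1 extensions
total linear extensions = 3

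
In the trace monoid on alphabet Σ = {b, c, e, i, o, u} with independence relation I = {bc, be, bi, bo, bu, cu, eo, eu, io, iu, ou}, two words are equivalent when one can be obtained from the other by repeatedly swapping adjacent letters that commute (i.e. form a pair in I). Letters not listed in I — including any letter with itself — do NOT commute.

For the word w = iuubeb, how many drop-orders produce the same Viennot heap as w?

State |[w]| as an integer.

piece 0:i — minimal
piece 1:u — minimal
piece 2:u rests on {1:u}
piece 3:b — minimal
piece 4:e rests on {0:i}
piece 5:b rests on {3:b}
minimal pieces: {0:i, 1:u, 3:b}
ways to finish when only these pieces remain (= sum over removing one remaining piece with nothing left below it):
  1 left: {2}→1  {4}→1  {5}→1
  2 left: {0,4}→1  {1,2}→1  {2,4}→2  {2,5}→2  {3,5}→1  {4,5}→2
  3 left: {0,2,4}→3  {0,4,5}→3  {1,2,4}→3  {1,2,5}→3  {2,3,5}→3  {2,4,5}→6  {3,4,5}→3
  4 left: {0,1,2,4}→6  {0,2,4,5}→12  {0,3,4,5}→6  {1,2,3,5}→6  {1,2,4,5}→12  {2,3,4,5}→12
  placing 0:i first → 30 extensions
  placing 1:u first → 30 extensions
  placing 3:b first → 30 extensions
total linear extensions = 90

90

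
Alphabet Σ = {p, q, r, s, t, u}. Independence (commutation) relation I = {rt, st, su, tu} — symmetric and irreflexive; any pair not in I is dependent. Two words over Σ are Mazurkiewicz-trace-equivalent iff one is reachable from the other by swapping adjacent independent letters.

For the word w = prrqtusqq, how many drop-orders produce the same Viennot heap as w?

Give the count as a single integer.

6

0(p) covers ∅
1(r) covers 0:p
2(r) covers 1:r
3(q) covers 2:r
4(t) covers 3:q
5(u) covers 3:q
6(s) covers 3:q
7(q) covers 4:t, 5:u, 6:s
8(q) covers 7:q
floor of heap: 0:p
completions by unplaced set U, small U first (add the entries for U minus each lowest piece of U):
  |U|=1: {8}:1
  |U|=2: {7,8}:1
  |U|=3: {4,7,8}:1  {5,7,8}:1  {6,7,8}:1
  |U|=4: {4,5,7,8}:2  {4,6,7,8}:2  {5,6,7,8}:2
  |U|=5: {4,5,6,7,8}:6
  |U|=6: {3,4,5,6,7,8}:6
  |U|=7: {2,3,4,5,6,7,8}:6
  start at 0(p): 6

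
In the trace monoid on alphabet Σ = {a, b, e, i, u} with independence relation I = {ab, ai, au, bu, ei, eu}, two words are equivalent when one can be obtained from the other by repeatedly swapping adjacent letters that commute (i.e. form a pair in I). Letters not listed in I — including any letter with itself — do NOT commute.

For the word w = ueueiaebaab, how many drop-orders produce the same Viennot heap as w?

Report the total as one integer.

301

#0=u has no predecessor
#1=e has no predecessor
#2=u depends on [0:u]
#3=e depends on [1:e]
#4=i depends on [2:u]
#5=a depends on [3:e]
#6=e depends on [5:a]
#7=b depends on [4:i, 6:e]
#8=a depends on [6:e]
#9=a depends on [8:a]
#10=b depends on [7:b]
sources: [0:u, 1:e]
N(rest) = Σ N(rest − s) over sources s of rest; N(one piece) = 1:
  size 1 → [9]=1  [10]=1
  size 2 → [7,10]=1  [8,9]=1  [9,10]=2
  size 3 → [4,7,10]=1  [7,9,10]=3  [8,9,10]=3
  size 4 → [2,4,7,10]=1  [4,7,9,10]=4  [7,8,9,10]=6
  size 5 → [0,2,4,7,10]=1  [2,4,7,9,10]=5  [4,7,8,9,10]=10  [6,7,8,9,10]=6
  size 6 → [0,2,4,7,9,10]=6  [2,4,7,8,9,10]=15  [4,6,7,8,9,10]=16  [5,6,7,8,9,10]=6
  size 7 → [0,2,4,7,8,9,10]=21  [2,4,6,7,8,9,10]=31  [3,5,6,7,8,9,10]=6  [4,5,6,7,8,9,10]=22
  size 8 → [0,2,4,6,7,8,9,10]=52  [1,3,5,6,7,8,9,10]=6  [2,4,5,6,7,8,9,10]=53  [3,4,5,6,7,8,9,10]=28
  size 9 → [0,2,4,5,6,7,8,9,10]=105  [1,3,4,5,6,7,8,9,10]=34  [2,3,4,5,6,7,8,9,10]=81
  first=0(u) contributes 115
  first=1(e) contributes 186
|[w]| = 301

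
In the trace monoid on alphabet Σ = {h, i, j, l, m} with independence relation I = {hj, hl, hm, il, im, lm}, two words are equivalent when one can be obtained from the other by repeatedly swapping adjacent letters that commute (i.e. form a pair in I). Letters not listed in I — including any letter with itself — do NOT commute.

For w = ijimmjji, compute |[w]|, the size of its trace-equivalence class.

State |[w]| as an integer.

3

drop 0:i onto floor
drop 1:j onto {0:i}
drop 2:i onto {1:j}
drop 3:m onto {1:j}
drop 4:m onto {3:m}
drop 5:j onto {2:i, 4:m}
drop 6:j onto {5:j}
drop 7:i onto {6:j}
ground layer = {0:i}
drop-orders for the pieces not yet dropped (sum over which currently-grounded one goes next):
  1 to go: {7} 1
  2 to go: {6,7} 1
  3 to go: {5,6,7} 1
  4 to go: {2,5,6,7} 1  {4,5,6,7} 1
  5 to go: {2,4,5,6,7} 2  {3,4,5,6,7} 1
  6 to go: {2,3,4,5,6,7} 3
  if 0:i drops first: 3 orders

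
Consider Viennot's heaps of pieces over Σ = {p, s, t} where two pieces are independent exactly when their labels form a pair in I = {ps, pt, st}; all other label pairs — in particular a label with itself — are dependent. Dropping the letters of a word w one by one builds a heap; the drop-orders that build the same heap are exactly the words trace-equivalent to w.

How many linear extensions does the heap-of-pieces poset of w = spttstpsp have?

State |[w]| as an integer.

1680

drop 0:s onto floor
drop 1:p onto floor
drop 2:t onto floor
drop 3:t onto {2:t}
drop 4:s onto {0:s}
drop 5:t onto {3:t}
drop 6:p onto {1:p}
drop 7:s onto {4:s}
drop 8:p onto {6:p}
ground layer = {0:s, 1:p, 2:t}
drop-orders for the pieces not yet dropped (sum over which currently-grounded one goes next):
  1 to go: {5} 1  {7} 1  {8} 1
  2 to go: {3,5} 1  {4,7} 1  {5,7} 2  {5,8} 2  {6,8} 1  {7,8} 2
  3 to go: {0,4,7} 1  {1,6,8} 1  {2,3,5} 1  {3,5,7} 3  {3,5,8} 3  {4,5,7} 3  {4,7,8} 3  {5,6,8} 3  {5,7,8} 6  {6,7,8} 3
  4 to go: {0,4,5,7} 4  {0,4,7,8} 4  {1,5,6,8} 4  {1,6,7,8} 4  {2,3,5,7} 4  {2,3,5,8} 4  {3,4,5,7} 6  {3,5,6,8} 6  {3,5,7,8} 12  {4,5,7,8} 12  {4,6,7,8} 6  {5,6,7,8} 12
  5 to go: {0,3,4,5,7} 10  {0,4,5,7,8} 20  {0,4,6,7,8} 10  {1,3,5,6,8} 10  {1,4,6,7,8} 10  {1,5,6,7,8} 20  {2,3,4,5,7} 10  {2,3,5,6,8} 10  {2,3,5,7,8} 20  {3,4,5,7,8} 30  {3,5,6,7,8} 30  {4,5,6,7,8} 30
  6 to go: {0,1,4,6,7,8} 20  {0,2,3,4,5,7} 20  {0,3,4,5,7,8} 60  {0,4,5,6,7,8} 60  {1,2,3,5,6,8} 20  {1,3,5,6,7,8} 60  {1,4,5,6,7,8} 60  {2,3,4,5,7,8} 60  {2,3,5,6,7,8} 60  {3,4,5,6,7,8} 90
  7 to go: {0,1,4,5,6,7,8} 140  {0,2,3,4,5,7,8} 140  {0,3,4,5,6,7,8} 210  {1,2,3,5,6,7,8} 140  {1,3,4,5,6,7,8} 210  {2,3,4,5,6,7,8} 210
  if 0:s drops first: 560 orders
  if 1:p drops first: 560 orders
  if 2:t drops first: 560 orders
heap linearizations: 1680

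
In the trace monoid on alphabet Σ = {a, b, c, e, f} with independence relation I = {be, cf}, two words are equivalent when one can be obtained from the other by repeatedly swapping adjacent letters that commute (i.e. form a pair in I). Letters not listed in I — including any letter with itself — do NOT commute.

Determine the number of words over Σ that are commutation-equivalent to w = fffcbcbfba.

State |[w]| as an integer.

4

piece 0:f — minimal
piece 1:f rests on {0:f}
piece 2:f rests on {1:f}
piece 3:c — minimal
piece 4:b rests on {2:f, 3:c}
piece 5:c rests on {4:b}
piece 6:b rests on {5:c}
piece 7:f rests on {6:b}
piece 8:b rests on {7:f}
piece 9:a rests on {8:b}
minimal pieces: {0:f, 3:c}
ways to finish when only these pieces remain (= sum over removing one remaining piece with nothing left below it):
  1 left: {9}→1
  2 left: {8,9}→1
  3 left: {7,8,9}→1
  4 left: {6,7,8,9}→1
  5 left: {5,6,7,8,9}→1
  6 left: {4,5,6,7,8,9}→1
  7 left: {2,4,5,6,7,8,9}→1  {3,4,5,6,7,8,9}→1
  8 left: {1,2,4,5,6,7,8,9}→1  {2,3,4,5,6,7,8,9}→2
  placing 0:f first → 3 extensions
  placing 3:c first → 1 extensions
total linear extensions = 4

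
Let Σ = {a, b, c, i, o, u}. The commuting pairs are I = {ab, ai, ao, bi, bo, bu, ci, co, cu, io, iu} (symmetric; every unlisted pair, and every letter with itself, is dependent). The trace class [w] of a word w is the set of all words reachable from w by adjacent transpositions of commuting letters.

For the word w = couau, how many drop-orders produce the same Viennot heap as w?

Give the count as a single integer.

3

0(c) covers ∅
1(o) covers ∅
2(u) covers 1:o
3(a) covers 0:c, 2:u
4(u) covers 3:a
floor of heap: 0:c, 1:o
completions by unplaced set U, small U first (add the entries for U minus each lowest piece of U):
  |U|=1: {4}:1
  |U|=2: {3,4}:1
  |U|=3: {0,3,4}:1  {2,3,4}:1
  start at 0(c): 1
  start at 1(o): 2
sum over floor = 3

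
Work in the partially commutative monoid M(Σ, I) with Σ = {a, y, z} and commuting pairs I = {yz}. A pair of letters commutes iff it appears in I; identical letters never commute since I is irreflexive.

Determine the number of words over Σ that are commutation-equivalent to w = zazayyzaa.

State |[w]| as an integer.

3

#0=z has no predecessor
#1=a depends on [0:z]
#2=z depends on [1:a]
#3=a depends on [2:z]
#4=y depends on [3:a]
#5=y depends on [4:y]
#6=z depends on [3:a]
#7=a depends on [5:y, 6:z]
#8=a depends on [7:a]
sources: [0:z]
N(rest) = Σ N(rest − s) over sources s of rest; N(one piece) = 1:
  size 1 → [8]=1
  size 2 → [7,8]=1
  size 3 → [5,7,8]=1  [6,7,8]=1
  size 4 → [4,5,7,8]=1  [5,6,7,8]=2
  size 5 → [4,5,6,7,8]=3
  size 6 → [3,4,5,6,7,8]=3
  size 7 → [2,3,4,5,6,7,8]=3
  first=0(z) contributes 3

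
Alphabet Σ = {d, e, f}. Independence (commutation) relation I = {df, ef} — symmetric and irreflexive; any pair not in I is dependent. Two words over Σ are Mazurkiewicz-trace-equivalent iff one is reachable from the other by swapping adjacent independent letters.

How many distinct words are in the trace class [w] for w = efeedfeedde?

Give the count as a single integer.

0(e) covers ∅
1(f) covers ∅
2(e) covers 0:e
3(e) covers 2:e
4(d) covers 3:e
5(f) covers 1:f
6(e) covers 4:d
7(e) covers 6:e
8(d) covers 7:e
9(d) covers 8:d
10(e) covers 9:d
floor of heap: 0:e, 1:f
completions by unplaced set U, small U first (add the entries for U minus each lowest piece of U):
  |U|=1: {5}:1  {10}:1
  |U|=2: {1,5}:1  {5,10}:2  {9,10}:1
  |U|=3: {1,5,10}:3  {5,9,10}:3  {8,9,10}:1
  |U|=4: {1,5,9,10}:6  {5,8,9,10}:4  {7,8,9,10}:1
  |U|=5: {1,5,8,9,10}:10  {5,7,8,9,10}:5  {6,7,8,9,10}:1
  |U|=6: {1,5,7,8,9,10}:15  {4,6,7,8,9,10}:1  {5,6,7,8,9,10}:6
  |U|=7: {1,5,6,7,8,9,10}:21  {3,4,6,7,8,9,10}:1  {4,5,6,7,8,9,10}:7
  |U|=8: {1,4,5,6,7,8,9,10}:28  {2,3,4,6,7,8,9,10}:1  {3,4,5,6,7,8,9,10}:8
  |U|=9: {0,2,3,4,6,7,8,9,10}:1  {1,3,4,5,6,7,8,9,10}:36  {2,3,4,5,6,7,8,9,10}:9
  start at 0(e): 45
  start at 1(f): 10
sum over floor = 55

55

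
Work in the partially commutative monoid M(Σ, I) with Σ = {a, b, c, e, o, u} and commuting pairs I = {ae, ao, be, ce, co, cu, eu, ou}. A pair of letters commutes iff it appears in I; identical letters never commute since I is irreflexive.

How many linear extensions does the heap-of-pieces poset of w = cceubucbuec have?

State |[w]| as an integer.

0(c) covers ∅
1(c) covers 0:c
2(e) covers ∅
3(u) covers ∅
4(b) covers 1:c, 3:u
5(u) covers 4:b
6(c) covers 4:b
7(b) covers 5:u, 6:c
8(u) covers 7:b
9(e) covers 2:e
10(c) covers 7:b
floor of heap: 0:c, 2:e, 3:u
completions by unplaced set U, small U first (add the entries for U minus each lowest piece of U):
  |U|=1: {8}:1  {9}:1  {10}:1
  |U|=2: {2,9}:1  {8,9}:2  {8,10}:2  {9,10}:2
  |U|=3: {2,8,9}:3  {2,9,10}:3  {7,8,10}:2  {8,9,10}:6
  |U|=4: {2,8,9,10}:12  {5,7,8,10}:2  {6,7,8,10}:2  {7,8,9,10}:8
  |U|=5: {2,7,8,9,10}:20  {5,6,7,8,10}:4  {5,7,8,9,10}:10  {6,7,8,9,10}:10
  |U|=6: {2,5,7,8,9,10}:30  {2,6,7,8,9,10}:30  {4,5,6,7,8,10}:4  {5,6,7,8,9,10}:24
  |U|=7: {1,4,5,6,7,8,10}:4  {2,5,6,7,8,9,10}:84  {3,4,5,6,7,8,10}:4  {4,5,6,7,8,9,10}:28
  |U|=8: {0,1,4,5,6,7,8,10}:4  {1,3,4,5,6,7,8,10}:8  {1,4,5,6,7,8,9,10}:32  {2,4,5,6,7,8,9,10}:112  {3,4,5,6,7,8,9,10}:32
  |U|=9: {0,1,3,4,5,6,7,8,10}:12  {0,1,4,5,6,7,8,9,10}:36  {1,2,4,5,6,7,8,9,10}:144  {1,3,4,5,6,7,8,9,10}:72  {2,3,4,5,6,7,8,9,10}:144
  start at 0(c): 360
  start at 2(e): 120
  start at 3(u): 180
sum over floor = 660

660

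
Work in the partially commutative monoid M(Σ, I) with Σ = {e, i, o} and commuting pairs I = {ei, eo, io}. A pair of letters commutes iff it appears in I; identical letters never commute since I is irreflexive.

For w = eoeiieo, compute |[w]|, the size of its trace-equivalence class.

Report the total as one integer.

0(e) covers ∅
1(o) covers ∅
2(e) covers 0:e
3(i) covers ∅
4(i) covers 3:i
5(e) covers 2:e
6(o) covers 1:o
floor of heap: 0:e, 1:o, 3:i
completions by unplaced set U, small U first (add the entries for U minus each lowest piece of U):
  |U|=1: {4}:1  {5}:1  {6}:1
  |U|=2: {1,6}:1  {2,5}:1  {3,4}:1  {4,5}:2  {4,6}:2  {5,6}:2
  |U|=3: {0,2,5}:1  {1,4,6}:3  {1,5,6}:3  {2,4,5}:3  {2,5,6}:3  {3,4,5}:3  {3,4,6}:3  {4,5,6}:6
  |U|=4: {0,2,4,5}:4  {0,2,5,6}:4  {1,2,5,6}:6  {1,3,4,6}:6  {1,4,5,6}:12  {2,3,4,5}:6  {2,4,5,6}:12  {3,4,5,6}:12
  |U|=5: {0,1,2,5,6}:10  {0,2,3,4,5}:10  {0,2,4,5,6}:20  {1,2,4,5,6}:30  {1,3,4,5,6}:30  {2,3,4,5,6}:30
  start at 0(e): 90
  start at 1(o): 60
  start at 3(i): 60
sum over floor = 210

210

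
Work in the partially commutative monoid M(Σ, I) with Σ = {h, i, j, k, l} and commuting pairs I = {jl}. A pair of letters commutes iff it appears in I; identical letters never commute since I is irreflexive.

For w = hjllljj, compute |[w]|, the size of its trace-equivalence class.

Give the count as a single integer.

#0=h has no predecessor
#1=j depends on [0:h]
#2=l depends on [0:h]
#3=l depends on [2:l]
#4=l depends on [3:l]
#5=j depends on [1:j]
#6=j depends on [5:j]
sources: [0:h]
N(rest) = Σ N(rest − s) over sources s of rest; N(one piece) = 1:
  size 1 → [4]=1  [6]=1
  size 2 → [3,4]=1  [4,6]=2  [5,6]=1
  size 3 → [1,5,6]=1  [2,3,4]=1  [3,4,6]=3  [4,5,6]=3
  size 4 → [1,4,5,6]=4  [2,3,4,6]=4  [3,4,5,6]=6
  size 5 → [1,3,4,5,6]=10  [2,3,4,5,6]=10
  first=0(h) contributes 20

20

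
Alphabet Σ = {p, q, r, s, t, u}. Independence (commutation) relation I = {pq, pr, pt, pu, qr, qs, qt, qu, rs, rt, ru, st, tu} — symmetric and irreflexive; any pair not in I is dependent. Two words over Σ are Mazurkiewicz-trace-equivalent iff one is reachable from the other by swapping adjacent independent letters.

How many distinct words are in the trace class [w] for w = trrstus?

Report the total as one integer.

drop 0:t onto floor
drop 1:r onto floor
drop 2:r onto {1:r}
drop 3:s onto floor
drop 4:t onto {0:t}
drop 5:u onto {3:s}
drop 6:s onto {5:u}
ground layer = {0:t, 1:r, 3:s}
drop-orders for the pieces not yet dropped (sum over which currently-grounded one goes next):
  1 to go: {2} 1  {4} 1  {6} 1
  2 to go: {0,4} 1  {1,2} 1  {2,4} 2  {2,6} 2  {4,6} 2  {5,6} 1
  3 to go: {0,2,4} 3  {0,4,6} 3  {1,2,4} 3  {1,2,6} 3  {2,4,6} 6  {2,5,6} 3  {3,5,6} 1  {4,5,6} 3
  4 to go: {0,1,2,4} 6  {0,2,4,6} 12  {0,4,5,6} 6  {1,2,4,6} 12  {1,2,5,6} 6  {2,3,5,6} 4  {2,4,5,6} 12  {3,4,5,6} 4
  5 to go: {0,1,2,4,6} 30  {0,2,4,5,6} 30  {0,3,4,5,6} 10  {1,2,3,5,6} 10  {1,2,4,5,6} 30  {2,3,4,5,6} 20
  if 0:t drops first: 60 orders
  if 1:r drops first: 60 orders
  if 3:s drops first: 90 orders
heap linearizations: 210

210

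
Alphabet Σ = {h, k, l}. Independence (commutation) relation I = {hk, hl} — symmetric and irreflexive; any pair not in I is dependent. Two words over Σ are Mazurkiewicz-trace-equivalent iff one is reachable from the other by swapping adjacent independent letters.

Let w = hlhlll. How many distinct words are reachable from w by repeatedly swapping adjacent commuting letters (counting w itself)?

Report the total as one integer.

0(h) covers ∅
1(l) covers ∅
2(h) covers 0:h
3(l) covers 1:l
4(l) covers 3:l
5(l) covers 4:l
floor of heap: 0:h, 1:l
completions by unplaced set U, small U first (add the entries for U minus each lowest piece of U):
  |U|=1: {2}:1  {5}:1
  |U|=2: {0,2}:1  {2,5}:2  {4,5}:1
  |U|=3: {0,2,5}:3  {2,4,5}:3  {3,4,5}:1
  |U|=4: {0,2,4,5}:6  {1,3,4,5}:1  {2,3,4,5}:4
  start at 0(h): 5
  start at 1(l): 10
sum over floor = 15

15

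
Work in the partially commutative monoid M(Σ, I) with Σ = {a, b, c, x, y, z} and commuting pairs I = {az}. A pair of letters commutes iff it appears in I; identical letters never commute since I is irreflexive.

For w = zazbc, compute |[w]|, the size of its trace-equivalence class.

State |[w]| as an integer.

3

drop 0:z onto floor
drop 1:a onto floor
drop 2:z onto {0:z}
drop 3:b onto {1:a, 2:z}
drop 4:c onto {3:b}
ground layer = {0:z, 1:a}
drop-orders for the pieces not yet dropped (sum over which currently-grounded one goes next):
  1 to go: {4} 1
  2 to go: {3,4} 1
  3 to go: {1,3,4} 1  {2,3,4} 1
  if 0:z drops first: 2 orders
  if 1:a drops first: 1 orders
heap linearizations: 3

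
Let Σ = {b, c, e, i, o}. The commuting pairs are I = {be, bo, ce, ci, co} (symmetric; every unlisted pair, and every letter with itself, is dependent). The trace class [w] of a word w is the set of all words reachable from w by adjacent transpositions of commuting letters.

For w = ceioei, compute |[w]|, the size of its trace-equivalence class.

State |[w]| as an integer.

piece 0:c — minimal
piece 1:e — minimal
piece 2:i rests on {1:e}
piece 3:o rests on {2:i}
piece 4:e rests on {3:o}
piece 5:i rests on {4:e}
minimal pieces: {0:c, 1:e}
ways to finish when only these pieces remain (= sum over removing one remaining piece with nothing left below it):
  1 left: {0}→1  {5}→1
  2 left: {0,5}→2  {4,5}→1
  3 left: {0,4,5}→3  {3,4,5}→1
  4 left: {0,3,4,5}→4  {2,3,4,5}→1
  placing 0:c first → 1 extensions
  placing 1:e first → 5 extensions
total linear extensions = 6

6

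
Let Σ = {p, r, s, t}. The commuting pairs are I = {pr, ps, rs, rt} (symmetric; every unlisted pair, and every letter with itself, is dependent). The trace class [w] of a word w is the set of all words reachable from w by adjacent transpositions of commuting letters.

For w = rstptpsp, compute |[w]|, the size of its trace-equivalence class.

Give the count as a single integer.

24

piece 0:r — minimal
piece 1:s — minimal
piece 2:t rests on {1:s}
piece 3:p rests on {2:t}
piece 4:t rests on {3:p}
piece 5:p rests on {4:t}
piece 6:s rests on {4:t}
piece 7:p rests on {5:p}
minimal pieces: {0:r, 1:s}
ways to finish when only these pieces remain (= sum over removing one remaining piece with nothing left below it):
  1 left: {0}→1  {6}→1  {7}→1
  2 left: {0,6}→2  {0,7}→2  {5,7}→1  {6,7}→2
  3 left: {0,5,7}→3  {0,6,7}→6  {5,6,7}→3
  4 left: {0,5,6,7}→12  {4,5,6,7}→3
  5 left: {0,4,5,6,7}→15  {3,4,5,6,7}→3
  6 left: {0,3,4,5,6,7}→18  {2,3,4,5,6,7}→3
  placing 0:r first → 3 extensions
  placing 1:s first → 21 extensions
total linear extensions = 24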